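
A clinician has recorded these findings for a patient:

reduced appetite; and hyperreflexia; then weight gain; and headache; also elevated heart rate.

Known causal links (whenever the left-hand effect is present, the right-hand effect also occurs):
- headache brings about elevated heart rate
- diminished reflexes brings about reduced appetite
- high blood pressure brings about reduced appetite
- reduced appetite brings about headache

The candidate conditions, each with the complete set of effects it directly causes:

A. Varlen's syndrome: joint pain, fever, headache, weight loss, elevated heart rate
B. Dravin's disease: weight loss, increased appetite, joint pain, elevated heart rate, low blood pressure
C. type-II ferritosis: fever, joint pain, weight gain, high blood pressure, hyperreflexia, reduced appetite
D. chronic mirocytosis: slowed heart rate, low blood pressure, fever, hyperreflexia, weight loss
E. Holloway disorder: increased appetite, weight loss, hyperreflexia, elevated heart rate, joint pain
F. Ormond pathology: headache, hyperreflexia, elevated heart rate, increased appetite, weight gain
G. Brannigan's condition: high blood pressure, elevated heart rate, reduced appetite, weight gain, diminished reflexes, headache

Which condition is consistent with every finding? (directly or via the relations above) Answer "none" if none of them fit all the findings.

Checking each candidate against the observations:
(A) Varlen's syndrome — fails on reduced appetite, hyperreflexia, weight gain (predicts weight loss, not weight gain)
(B) Dravin's disease — reduced appetite NO; hyperreflexia NO; weight gain NO; headache NO; elevated heart rate yes
(C) type-II ferritosis — accounts for every observation (headache via reduced appetite → headache)
(D) chronic mirocytosis — fails on reduced appetite, weight gain, headache, elevated heart rate (predicts weight loss, not weight gain; predicts slowed heart rate, not elevated heart rate)
(E) Holloway disorder — fails on reduced appetite, weight gain, headache (predicts increased appetite, not reduced appetite; predicts weight loss, not weight gain)
(F) Ormond pathology — fails on reduced appetite (predicts increased appetite, not reduced appetite)
(G) Brannigan's condition — fails on hyperreflexia (predicts diminished reflexes, not hyperreflexia)
(C) alone accounts for all the evidence.

C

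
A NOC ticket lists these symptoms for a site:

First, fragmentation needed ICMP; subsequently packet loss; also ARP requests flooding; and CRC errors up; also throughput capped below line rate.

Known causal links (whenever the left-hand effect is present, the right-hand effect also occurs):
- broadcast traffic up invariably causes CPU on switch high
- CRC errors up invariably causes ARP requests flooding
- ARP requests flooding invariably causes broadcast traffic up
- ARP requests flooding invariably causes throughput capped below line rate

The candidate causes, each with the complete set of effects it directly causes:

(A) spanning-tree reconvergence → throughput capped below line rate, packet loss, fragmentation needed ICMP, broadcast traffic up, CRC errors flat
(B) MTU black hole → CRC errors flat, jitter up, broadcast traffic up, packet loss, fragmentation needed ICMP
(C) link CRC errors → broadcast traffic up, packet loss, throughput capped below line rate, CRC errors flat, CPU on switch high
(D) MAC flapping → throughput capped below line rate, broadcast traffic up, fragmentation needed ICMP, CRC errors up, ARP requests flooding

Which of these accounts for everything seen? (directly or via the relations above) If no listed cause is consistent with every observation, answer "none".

Testing each hypothesis:
(A) spanning-tree reconvergence — fragmentation needed ICMP +; packet loss +; ARP requests flooding -; CRC errors up -; throughput capped below line rate +
(B) MTU black hole — fails on ARP requests flooding, CRC errors up, throughput capped below line rate (predicts CRC errors flat, not CRC errors up)
(C) link CRC errors — fails on fragmentation needed ICMP, ARP requests flooding, CRC errors up (predicts CRC errors flat, not CRC errors up)
(D) MAC flapping — fragmentation needed ICMP +; packet loss -; ARP requests flooding +; CRC errors up +; throughput capped below line rate +
Every candidate fails on at least one observation.

none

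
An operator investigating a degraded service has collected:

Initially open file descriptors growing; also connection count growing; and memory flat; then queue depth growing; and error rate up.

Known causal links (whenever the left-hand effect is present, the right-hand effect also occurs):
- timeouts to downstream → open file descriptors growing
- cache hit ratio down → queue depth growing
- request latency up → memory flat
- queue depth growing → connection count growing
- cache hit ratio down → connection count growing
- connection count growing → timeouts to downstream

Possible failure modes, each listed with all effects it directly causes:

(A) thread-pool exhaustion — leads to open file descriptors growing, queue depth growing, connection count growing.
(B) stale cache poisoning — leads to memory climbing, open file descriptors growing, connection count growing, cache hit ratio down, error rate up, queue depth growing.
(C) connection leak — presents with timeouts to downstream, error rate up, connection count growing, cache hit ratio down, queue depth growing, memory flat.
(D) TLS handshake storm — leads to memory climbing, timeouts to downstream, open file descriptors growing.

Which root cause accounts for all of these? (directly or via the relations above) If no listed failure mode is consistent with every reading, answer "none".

C

For each candidate, compare predicted effects to what was observed:
(A) thread-pool exhaustion — does not account for memory flat, error rate up
(B) stale cache poisoning — fails on memory flat (predicts memory climbing, not memory flat)
(C) connection leak — open file descriptors growing ✓ (through timeouts to downstream → open file descriptors growing); connection count growing ✓; memory flat ✓; queue depth growing ✓; error rate up ✓
(D) TLS handshake storm — fails on connection count growing, memory flat, queue depth growing, error rate up (predicts memory climbing, not memory flat)
(C) is the only candidate with no mismatches.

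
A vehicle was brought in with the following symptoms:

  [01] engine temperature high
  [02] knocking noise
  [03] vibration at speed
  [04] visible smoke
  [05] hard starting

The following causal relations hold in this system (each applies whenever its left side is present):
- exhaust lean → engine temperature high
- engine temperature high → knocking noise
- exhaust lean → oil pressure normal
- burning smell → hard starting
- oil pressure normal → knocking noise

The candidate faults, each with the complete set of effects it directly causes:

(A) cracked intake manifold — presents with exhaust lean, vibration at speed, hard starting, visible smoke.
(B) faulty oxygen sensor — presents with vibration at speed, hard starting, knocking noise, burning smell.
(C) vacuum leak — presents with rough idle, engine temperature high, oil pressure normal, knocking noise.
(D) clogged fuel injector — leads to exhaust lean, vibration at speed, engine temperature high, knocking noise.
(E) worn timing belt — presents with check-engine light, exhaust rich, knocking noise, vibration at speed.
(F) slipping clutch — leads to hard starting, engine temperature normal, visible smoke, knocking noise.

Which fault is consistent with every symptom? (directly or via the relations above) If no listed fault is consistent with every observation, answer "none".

Per-candidate check:
(A) cracked intake manifold — accounts for every observation (engine temperature high by exhaust lean → engine temperature high)
(B) faulty oxygen sensor — does not account for engine temperature high, visible smoke
(C) vacuum leak — engine temperature high ✓; knocking noise ✓; vibration at speed ✗; visible smoke ✗; hard starting ✗
(D) clogged fuel injector — engine temperature high ✓; knocking noise ✓; vibration at speed ✓; visible smoke ✗; hard starting ✗
(E) worn timing belt — does not account for engine temperature high, visible smoke, hard starting
(F) slipping clutch — engine temperature high ✗; knocking noise ✓; vibration at speed ✗; visible smoke ✓; hard starting ✓
Only (A) is consistent with every observation.

A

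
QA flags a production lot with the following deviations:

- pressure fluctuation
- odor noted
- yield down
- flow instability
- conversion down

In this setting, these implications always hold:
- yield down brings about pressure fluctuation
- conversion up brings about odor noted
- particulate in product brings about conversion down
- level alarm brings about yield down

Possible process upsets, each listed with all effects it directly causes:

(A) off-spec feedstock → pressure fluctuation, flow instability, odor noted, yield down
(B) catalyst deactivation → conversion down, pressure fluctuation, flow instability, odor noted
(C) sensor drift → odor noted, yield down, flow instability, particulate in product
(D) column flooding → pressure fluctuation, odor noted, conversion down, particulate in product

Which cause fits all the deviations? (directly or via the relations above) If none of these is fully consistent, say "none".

Checking each candidate against the observations:
(A) off-spec feedstock — pressure fluctuation ✓; odor noted ✓; yield down ✓; flow instability ✓; conversion down ✗
(B) catalyst deactivation — pressure fluctuation ✓; odor noted ✓; yield down ✗; flow instability ✓; conversion down ✓
(C) sensor drift — pressure fluctuation ✓ (by yield down → pressure fluctuation); odor noted ✓; yield down ✓; flow instability ✓; conversion down ✓ (by particulate in product → conversion down)
(D) column flooding — does not account for yield down, flow instability
(C) alone accounts for all the evidence.

C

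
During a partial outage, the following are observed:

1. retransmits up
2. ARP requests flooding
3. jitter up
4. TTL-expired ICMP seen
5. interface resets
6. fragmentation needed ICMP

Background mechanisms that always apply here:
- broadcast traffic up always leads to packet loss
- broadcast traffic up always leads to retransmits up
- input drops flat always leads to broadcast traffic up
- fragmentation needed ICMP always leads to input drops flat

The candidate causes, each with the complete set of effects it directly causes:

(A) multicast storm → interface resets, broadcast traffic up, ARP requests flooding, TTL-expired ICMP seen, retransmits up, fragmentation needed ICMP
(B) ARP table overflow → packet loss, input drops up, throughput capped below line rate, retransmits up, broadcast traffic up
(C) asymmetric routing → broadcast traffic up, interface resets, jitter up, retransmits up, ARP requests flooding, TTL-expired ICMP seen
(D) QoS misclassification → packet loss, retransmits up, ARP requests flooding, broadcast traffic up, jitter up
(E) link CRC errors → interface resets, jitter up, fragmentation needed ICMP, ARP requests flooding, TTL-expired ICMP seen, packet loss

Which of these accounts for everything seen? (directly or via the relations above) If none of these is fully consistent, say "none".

E

Testing each hypothesis:
(A) multicast storm — does not account for jitter up
(B) ARP table overflow — retransmits up match; ARP requests flooding miss; jitter up miss; TTL-expired ICMP seen miss; interface resets miss; fragmentation needed ICMP miss
(C) asymmetric routing — retransmits up match; ARP requests flooding match; jitter up match; TTL-expired ICMP seen match; interface resets match; fragmentation needed ICMP miss
(D) QoS misclassification — does not account for TTL-expired ICMP seen, interface resets, fragmentation needed ICMP
(E) link CRC errors — retransmits up match (by fragmentation needed ICMP → input drops flat → broadcast traffic up → retransmits up); ARP requests flooding match; jitter up match; TTL-expired ICMP seen match; interface resets match; fragmentation needed ICMP match
Only (E) is consistent with every observation.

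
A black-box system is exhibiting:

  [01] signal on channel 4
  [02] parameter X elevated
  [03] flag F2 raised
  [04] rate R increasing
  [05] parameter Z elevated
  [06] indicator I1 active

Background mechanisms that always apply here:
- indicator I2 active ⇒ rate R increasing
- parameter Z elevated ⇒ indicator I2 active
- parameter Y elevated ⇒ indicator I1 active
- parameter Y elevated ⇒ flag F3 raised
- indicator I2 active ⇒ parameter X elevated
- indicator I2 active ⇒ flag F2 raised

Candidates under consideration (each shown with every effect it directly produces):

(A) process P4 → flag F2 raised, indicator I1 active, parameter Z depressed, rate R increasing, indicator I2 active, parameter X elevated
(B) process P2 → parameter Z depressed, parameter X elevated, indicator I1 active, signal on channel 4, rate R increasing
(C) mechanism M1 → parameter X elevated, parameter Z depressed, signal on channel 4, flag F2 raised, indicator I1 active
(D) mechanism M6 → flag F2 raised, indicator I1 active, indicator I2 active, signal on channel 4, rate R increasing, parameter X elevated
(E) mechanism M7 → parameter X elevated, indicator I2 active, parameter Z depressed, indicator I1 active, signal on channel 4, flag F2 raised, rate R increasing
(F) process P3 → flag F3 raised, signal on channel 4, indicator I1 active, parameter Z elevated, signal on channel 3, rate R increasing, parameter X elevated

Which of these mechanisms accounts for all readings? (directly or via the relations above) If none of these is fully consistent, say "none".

Testing each hypothesis:
(A) process P4 — signal on channel 4 ✗; parameter X elevated ✓; flag F2 raised ✓; rate R increasing ✓; parameter Z elevated ✗; indicator I1 active ✓
(B) process P2 — signal on channel 4 ✓; parameter X elevated ✓; flag F2 raised ✗; rate R increasing ✓; parameter Z elevated ✗; indicator I1 active ✓
(C) mechanism M1 — signal on channel 4 ✓; parameter X elevated ✓; flag F2 raised ✓; rate R increasing ✗; parameter Z elevated ✗; indicator I1 active ✓
(D) mechanism M6 — signal on channel 4 ✓; parameter X elevated ✓; flag F2 raised ✓; rate R increasing ✓; parameter Z elevated ✗; indicator I1 active ✓
(E) mechanism M7 — fails on parameter Z elevated (predicts parameter Z depressed, not parameter Z elevated)
(F) process P3 — accounts for every observation (flag F2 raised through parameter Z elevated → indicator I2 active → flag F2 raised)
Only (F) is consistent with every observation.

F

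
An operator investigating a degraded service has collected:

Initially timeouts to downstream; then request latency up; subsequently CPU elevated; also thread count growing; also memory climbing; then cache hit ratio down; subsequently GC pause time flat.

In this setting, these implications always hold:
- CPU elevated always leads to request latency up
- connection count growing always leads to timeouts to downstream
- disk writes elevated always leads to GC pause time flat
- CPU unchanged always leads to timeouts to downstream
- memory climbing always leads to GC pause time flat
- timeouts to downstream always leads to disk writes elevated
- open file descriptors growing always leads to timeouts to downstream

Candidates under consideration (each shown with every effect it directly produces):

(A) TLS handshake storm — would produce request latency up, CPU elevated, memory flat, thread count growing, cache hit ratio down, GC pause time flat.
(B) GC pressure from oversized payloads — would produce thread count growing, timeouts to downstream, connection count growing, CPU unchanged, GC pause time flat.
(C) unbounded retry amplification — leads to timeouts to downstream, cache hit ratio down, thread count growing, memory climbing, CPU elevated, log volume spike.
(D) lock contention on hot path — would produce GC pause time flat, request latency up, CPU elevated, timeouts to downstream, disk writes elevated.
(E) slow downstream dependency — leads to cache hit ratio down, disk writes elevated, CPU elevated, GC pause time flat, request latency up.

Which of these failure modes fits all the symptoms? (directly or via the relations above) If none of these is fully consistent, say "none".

Testing each hypothesis:
(A) TLS handshake storm — timeouts to downstream ✗; request latency up ✓; CPU elevated ✓; thread count growing ✓; memory climbing ✗; cache hit ratio down ✓; GC pause time flat ✓
(B) GC pressure from oversized payloads — timeouts to downstream ✓; request latency up ✗; CPU elevated ✗; thread count growing ✓; memory climbing ✗; cache hit ratio down ✗; GC pause time flat ✓
(C) unbounded retry amplification — timeouts to downstream ✓; request latency up ✓ (through CPU elevated → request latency up); CPU elevated ✓; thread count growing ✓; memory climbing ✓; cache hit ratio down ✓; GC pause time flat ✓ (through memory climbing → GC pause time flat)
(D) lock contention on hot path — does not account for thread count growing, memory climbing, cache hit ratio down
(E) slow downstream dependency — does not account for timeouts to downstream, thread count growing, memory climbing
(C) is the only candidate with no mismatches.

C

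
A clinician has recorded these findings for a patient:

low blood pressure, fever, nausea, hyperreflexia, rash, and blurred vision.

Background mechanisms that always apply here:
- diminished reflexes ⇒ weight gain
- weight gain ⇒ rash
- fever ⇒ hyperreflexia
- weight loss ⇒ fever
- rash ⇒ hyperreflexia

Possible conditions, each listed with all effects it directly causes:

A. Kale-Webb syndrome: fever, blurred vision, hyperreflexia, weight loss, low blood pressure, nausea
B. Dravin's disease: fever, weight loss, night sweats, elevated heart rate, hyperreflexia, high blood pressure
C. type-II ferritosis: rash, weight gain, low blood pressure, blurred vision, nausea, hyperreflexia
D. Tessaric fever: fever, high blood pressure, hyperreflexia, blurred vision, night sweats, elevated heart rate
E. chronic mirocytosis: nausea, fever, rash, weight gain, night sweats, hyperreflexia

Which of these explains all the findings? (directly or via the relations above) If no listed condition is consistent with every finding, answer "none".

none

Per-candidate check:
(A) Kale-Webb syndrome — low blood pressure +; fever +; nausea +; hyperreflexia +; rash -; blurred vision +
(B) Dravin's disease — low blood pressure -; fever +; nausea -; hyperreflexia +; rash -; blurred vision -
(C) type-II ferritosis — low blood pressure +; fever -; nausea +; hyperreflexia +; rash +; blurred vision +
(D) Tessaric fever — fails on low blood pressure, nausea, rash (predicts high blood pressure, not low blood pressure)
(E) chronic mirocytosis — does not account for low blood pressure, blurred vision
None of the listed candidates fits everything.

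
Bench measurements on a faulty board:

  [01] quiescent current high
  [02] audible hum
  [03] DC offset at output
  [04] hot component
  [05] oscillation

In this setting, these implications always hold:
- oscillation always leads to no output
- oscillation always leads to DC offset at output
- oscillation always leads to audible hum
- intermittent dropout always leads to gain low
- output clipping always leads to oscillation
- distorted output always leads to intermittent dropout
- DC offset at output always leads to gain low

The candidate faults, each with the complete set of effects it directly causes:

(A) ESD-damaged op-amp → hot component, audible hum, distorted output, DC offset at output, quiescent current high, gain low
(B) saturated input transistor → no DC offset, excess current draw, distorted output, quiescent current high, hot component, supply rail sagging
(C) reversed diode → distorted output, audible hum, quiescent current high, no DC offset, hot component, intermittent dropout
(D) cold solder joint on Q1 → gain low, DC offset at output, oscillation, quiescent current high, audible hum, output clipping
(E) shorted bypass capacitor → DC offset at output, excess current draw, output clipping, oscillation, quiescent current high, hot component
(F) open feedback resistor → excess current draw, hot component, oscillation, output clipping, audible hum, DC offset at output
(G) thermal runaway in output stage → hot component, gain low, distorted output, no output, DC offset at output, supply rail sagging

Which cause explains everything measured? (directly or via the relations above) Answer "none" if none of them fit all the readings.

Testing each hypothesis:
(A) ESD-damaged op-amp — does not account for oscillation
(B) saturated input transistor — fails on audible hum, DC offset at output, oscillation (predicts no DC offset, not DC offset at output)
(C) reversed diode — quiescent current high +; audible hum +; DC offset at output -; hot component +; oscillation -
(D) cold solder joint on Q1 — quiescent current high +; audible hum +; DC offset at output +; hot component -; oscillation +
(E) shorted bypass capacitor — quiescent current high +; audible hum + (through oscillation → audible hum); DC offset at output +; hot component +; oscillation +
(F) open feedback resistor — quiescent current high -; audible hum +; DC offset at output +; hot component +; oscillation +
(G) thermal runaway in output stage — quiescent current high -; audible hum -; DC offset at output +; hot component +; oscillation -
Only (E) is consistent with every observation.

E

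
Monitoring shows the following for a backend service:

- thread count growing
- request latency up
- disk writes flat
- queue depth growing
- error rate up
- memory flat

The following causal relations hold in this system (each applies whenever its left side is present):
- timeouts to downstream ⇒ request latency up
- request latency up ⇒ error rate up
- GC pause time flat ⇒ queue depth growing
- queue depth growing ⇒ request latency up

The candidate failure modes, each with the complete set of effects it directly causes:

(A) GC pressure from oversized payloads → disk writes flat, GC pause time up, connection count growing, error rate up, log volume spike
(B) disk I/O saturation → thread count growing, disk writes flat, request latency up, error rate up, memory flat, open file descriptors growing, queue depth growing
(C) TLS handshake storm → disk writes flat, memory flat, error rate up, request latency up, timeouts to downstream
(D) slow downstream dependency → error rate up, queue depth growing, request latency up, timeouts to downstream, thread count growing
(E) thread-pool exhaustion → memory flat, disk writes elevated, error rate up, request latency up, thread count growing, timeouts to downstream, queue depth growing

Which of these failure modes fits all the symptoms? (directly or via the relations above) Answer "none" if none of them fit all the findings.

B

For each candidate, compare predicted effects to what was observed:
(A) GC pressure from oversized payloads — does not account for thread count growing, request latency up, queue depth growing, memory flat
(B) disk I/O saturation — thread count growing yes; request latency up yes; disk writes flat yes; queue depth growing yes; error rate up yes; memory flat yes
(C) TLS handshake storm — does not account for thread count growing, queue depth growing
(D) slow downstream dependency — does not account for disk writes flat, memory flat
(E) thread-pool exhaustion — thread count growing yes; request latency up yes; disk writes flat NO; queue depth growing yes; error rate up yes; memory flat yes
Only (B) is consistent with every observation.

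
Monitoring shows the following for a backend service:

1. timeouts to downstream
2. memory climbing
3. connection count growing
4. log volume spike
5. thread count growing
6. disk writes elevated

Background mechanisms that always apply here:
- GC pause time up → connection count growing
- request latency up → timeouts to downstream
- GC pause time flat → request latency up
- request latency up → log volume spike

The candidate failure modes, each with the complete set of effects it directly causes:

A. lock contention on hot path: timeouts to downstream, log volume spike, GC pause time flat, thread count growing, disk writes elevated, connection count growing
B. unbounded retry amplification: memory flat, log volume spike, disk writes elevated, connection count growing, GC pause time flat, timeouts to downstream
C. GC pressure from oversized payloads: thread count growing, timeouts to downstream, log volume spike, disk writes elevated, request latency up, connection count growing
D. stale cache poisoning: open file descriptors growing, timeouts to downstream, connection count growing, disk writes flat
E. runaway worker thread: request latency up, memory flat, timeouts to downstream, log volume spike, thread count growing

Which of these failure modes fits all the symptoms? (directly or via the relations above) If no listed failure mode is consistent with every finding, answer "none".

Checking each candidate against the observations:
(A) lock contention on hot path — timeouts to downstream match; memory climbing miss; connection count growing match; log volume spike match; thread count growing match; disk writes elevated match
(B) unbounded retry amplification — fails on memory climbing, thread count growing (predicts memory flat, not memory climbing)
(C) GC pressure from oversized payloads — does not account for memory climbing
(D) stale cache poisoning — timeouts to downstream match; memory climbing miss; connection count growing match; log volume spike miss; thread count growing miss; disk writes elevated miss
(E) runaway worker thread — timeouts to downstream match; memory climbing miss; connection count growing miss; log volume spike match; thread count growing match; disk writes elevated miss
No candidate is consistent with all observations.

none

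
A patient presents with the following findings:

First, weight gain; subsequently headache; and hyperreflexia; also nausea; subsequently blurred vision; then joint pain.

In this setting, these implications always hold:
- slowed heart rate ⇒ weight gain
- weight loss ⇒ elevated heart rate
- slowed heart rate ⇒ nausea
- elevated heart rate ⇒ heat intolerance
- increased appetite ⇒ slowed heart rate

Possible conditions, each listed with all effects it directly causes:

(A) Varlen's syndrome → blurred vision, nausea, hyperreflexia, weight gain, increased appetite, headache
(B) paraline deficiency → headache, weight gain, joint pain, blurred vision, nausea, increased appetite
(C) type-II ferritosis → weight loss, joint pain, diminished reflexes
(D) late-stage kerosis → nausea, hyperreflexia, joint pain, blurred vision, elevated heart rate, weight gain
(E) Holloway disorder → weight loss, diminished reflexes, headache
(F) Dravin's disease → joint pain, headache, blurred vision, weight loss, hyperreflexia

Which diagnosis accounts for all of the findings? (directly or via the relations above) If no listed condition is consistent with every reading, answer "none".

Checking each candidate against the observations:
(A) Varlen's syndrome — weight gain +; headache +; hyperreflexia +; nausea +; blurred vision +; joint pain -
(B) paraline deficiency — weight gain +; headache +; hyperreflexia -; nausea +; blurred vision +; joint pain +
(C) type-II ferritosis — weight gain -; headache -; hyperreflexia -; nausea -; blurred vision -; joint pain +
(D) late-stage kerosis — weight gain +; headache -; hyperreflexia +; nausea +; blurred vision +; joint pain +
(E) Holloway disorder — fails on weight gain, hyperreflexia, nausea, blurred vision, joint pain (predicts weight loss, not weight gain; predicts diminished reflexes, not hyperreflexia)
(F) Dravin's disease — weight gain -; headache +; hyperreflexia +; nausea -; blurred vision +; joint pain +
None of the listed candidates fits everything.

none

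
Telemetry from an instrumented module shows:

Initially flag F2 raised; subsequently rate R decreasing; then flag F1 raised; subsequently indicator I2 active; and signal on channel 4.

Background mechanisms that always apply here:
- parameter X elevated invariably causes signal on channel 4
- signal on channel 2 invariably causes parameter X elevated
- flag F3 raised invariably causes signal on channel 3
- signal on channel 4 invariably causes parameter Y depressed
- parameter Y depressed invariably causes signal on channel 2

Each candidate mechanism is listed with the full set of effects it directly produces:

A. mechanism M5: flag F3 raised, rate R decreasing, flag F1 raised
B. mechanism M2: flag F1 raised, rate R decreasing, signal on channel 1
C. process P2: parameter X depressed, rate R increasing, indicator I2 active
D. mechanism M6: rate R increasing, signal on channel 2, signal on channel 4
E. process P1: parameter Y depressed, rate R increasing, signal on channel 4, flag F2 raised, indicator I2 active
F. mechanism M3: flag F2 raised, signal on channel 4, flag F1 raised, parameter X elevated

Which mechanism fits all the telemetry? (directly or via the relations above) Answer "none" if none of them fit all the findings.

none

For each candidate, compare predicted effects to what was observed:
(A) mechanism M5 — does not account for flag F2 raised, indicator I2 active, signal on channel 4
(B) mechanism M2 — flag F2 raised miss; rate R decreasing match; flag F1 raised match; indicator I2 active miss; signal on channel 4 miss
(C) process P2 — flag F2 raised miss; rate R decreasing miss; flag F1 raised miss; indicator I2 active match; signal on channel 4 miss
(D) mechanism M6 — flag F2 raised miss; rate R decreasing miss; flag F1 raised miss; indicator I2 active miss; signal on channel 4 match
(E) process P1 — flag F2 raised match; rate R decreasing miss; flag F1 raised miss; indicator I2 active match; signal on channel 4 match
(F) mechanism M3 — does not account for rate R decreasing, indicator I2 active
No candidate is consistent with all observations.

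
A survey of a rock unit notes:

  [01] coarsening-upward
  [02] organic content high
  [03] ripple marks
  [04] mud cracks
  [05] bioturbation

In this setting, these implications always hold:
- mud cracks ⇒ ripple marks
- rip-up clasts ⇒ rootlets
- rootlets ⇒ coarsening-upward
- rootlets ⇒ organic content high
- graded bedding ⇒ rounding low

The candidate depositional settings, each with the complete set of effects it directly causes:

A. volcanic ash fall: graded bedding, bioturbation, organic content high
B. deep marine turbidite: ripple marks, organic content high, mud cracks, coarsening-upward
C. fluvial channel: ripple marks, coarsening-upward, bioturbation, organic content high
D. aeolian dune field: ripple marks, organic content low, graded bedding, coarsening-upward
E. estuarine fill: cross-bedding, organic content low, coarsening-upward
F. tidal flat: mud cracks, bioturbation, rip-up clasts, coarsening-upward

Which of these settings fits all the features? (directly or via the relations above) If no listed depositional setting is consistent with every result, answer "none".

F

For each candidate, compare predicted effects to what was observed:
(A) volcanic ash fall — coarsening-upward -; organic content high +; ripple marks -; mud cracks -; bioturbation +
(B) deep marine turbidite — coarsening-upward +; organic content high +; ripple marks +; mud cracks +; bioturbation -
(C) fluvial channel — coarsening-upward +; organic content high +; ripple marks +; mud cracks -; bioturbation +
(D) aeolian dune field — coarsening-upward +; organic content high -; ripple marks +; mud cracks -; bioturbation -
(E) estuarine fill — fails on organic content high, ripple marks, mud cracks, bioturbation (predicts organic content low, not organic content high)
(F) tidal flat — accounts for every observation (organic content high by rip-up clasts → rootlets → organic content high)
(F) is the only candidate with no mismatches.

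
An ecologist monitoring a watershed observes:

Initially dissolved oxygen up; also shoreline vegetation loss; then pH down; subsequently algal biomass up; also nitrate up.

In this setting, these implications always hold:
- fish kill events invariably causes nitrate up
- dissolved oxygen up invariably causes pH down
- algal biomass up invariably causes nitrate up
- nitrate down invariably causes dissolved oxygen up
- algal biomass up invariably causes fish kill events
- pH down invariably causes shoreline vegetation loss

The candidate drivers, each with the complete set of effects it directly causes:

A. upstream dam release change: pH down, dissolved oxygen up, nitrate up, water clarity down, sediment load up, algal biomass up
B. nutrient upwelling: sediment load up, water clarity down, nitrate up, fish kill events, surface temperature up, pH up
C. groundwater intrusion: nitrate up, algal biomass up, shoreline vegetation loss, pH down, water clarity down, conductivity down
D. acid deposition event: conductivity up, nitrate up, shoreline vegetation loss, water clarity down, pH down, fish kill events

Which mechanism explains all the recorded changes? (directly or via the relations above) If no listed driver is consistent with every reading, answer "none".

A

Testing each hypothesis:
(A) upstream dam release change — accounts for every observation (shoreline vegetation loss through pH down → shoreline vegetation loss)
(B) nutrient upwelling — dissolved oxygen up -; shoreline vegetation loss -; pH down -; algal biomass up -; nitrate up +
(C) groundwater intrusion — does not account for dissolved oxygen up
(D) acid deposition event — dissolved oxygen up -; shoreline vegetation loss +; pH down +; algal biomass up -; nitrate up +
(A) is the only candidate with no mismatches.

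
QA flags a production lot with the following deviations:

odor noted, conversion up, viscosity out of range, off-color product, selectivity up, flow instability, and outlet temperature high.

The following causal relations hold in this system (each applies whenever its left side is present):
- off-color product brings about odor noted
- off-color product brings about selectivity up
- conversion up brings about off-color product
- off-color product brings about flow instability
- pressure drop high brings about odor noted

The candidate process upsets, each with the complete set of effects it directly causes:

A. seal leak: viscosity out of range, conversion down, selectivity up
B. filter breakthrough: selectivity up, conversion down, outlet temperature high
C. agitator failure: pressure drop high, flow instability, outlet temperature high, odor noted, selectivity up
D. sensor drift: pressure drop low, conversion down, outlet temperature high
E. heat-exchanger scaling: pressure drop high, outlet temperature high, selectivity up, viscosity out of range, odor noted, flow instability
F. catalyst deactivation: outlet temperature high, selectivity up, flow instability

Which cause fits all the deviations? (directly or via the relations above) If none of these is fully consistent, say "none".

none

Per-candidate check:
(A) seal leak — fails on odor noted, conversion up, off-color product, flow instability, outlet temperature high (predicts conversion down, not conversion up)
(B) filter breakthrough — odor noted -; conversion up -; viscosity out of range -; off-color product -; selectivity up +; flow instability -; outlet temperature high +
(C) agitator failure — does not account for conversion up, viscosity out of range, off-color product
(D) sensor drift — odor noted -; conversion up -; viscosity out of range -; off-color product -; selectivity up -; flow instability -; outlet temperature high +
(E) heat-exchanger scaling — odor noted +; conversion up -; viscosity out of range +; off-color product -; selectivity up +; flow instability +; outlet temperature high +
(F) catalyst deactivation — does not account for odor noted, conversion up, viscosity out of range, off-color product
Every candidate fails on at least one observation.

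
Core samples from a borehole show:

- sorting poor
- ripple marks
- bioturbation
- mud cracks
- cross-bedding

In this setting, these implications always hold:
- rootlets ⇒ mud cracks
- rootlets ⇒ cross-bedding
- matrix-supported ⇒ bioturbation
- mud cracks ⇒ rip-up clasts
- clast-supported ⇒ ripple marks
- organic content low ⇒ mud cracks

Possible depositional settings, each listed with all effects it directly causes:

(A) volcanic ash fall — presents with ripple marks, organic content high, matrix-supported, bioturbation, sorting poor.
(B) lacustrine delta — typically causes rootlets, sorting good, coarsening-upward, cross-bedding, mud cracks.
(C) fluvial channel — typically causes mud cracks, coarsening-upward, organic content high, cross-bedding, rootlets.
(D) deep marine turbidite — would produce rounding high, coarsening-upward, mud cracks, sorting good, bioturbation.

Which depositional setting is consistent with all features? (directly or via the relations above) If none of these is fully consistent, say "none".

For each candidate, compare predicted effects to what was observed:
(A) volcanic ash fall — sorting poor yes; ripple marks yes; bioturbation yes; mud cracks NO; cross-bedding NO
(B) lacustrine delta — sorting poor NO; ripple marks NO; bioturbation NO; mud cracks yes; cross-bedding yes
(C) fluvial channel — does not account for sorting poor, ripple marks, bioturbation
(D) deep marine turbidite — sorting poor NO; ripple marks NO; bioturbation yes; mud cracks yes; cross-bedding NO
None of the listed candidates fits everything.

none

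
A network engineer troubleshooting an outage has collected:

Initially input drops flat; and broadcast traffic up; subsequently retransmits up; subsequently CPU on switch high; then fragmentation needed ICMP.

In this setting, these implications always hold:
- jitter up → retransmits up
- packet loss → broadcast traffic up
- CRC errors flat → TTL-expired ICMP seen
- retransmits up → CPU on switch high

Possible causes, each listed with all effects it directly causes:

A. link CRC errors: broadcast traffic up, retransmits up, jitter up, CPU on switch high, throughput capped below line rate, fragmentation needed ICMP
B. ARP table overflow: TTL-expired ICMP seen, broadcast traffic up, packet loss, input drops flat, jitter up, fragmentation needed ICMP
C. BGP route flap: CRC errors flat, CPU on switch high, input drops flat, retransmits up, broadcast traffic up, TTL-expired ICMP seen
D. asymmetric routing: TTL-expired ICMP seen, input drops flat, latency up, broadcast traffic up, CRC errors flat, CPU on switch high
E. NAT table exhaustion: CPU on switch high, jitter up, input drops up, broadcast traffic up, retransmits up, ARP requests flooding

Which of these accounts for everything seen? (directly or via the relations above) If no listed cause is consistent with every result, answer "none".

Per-candidate check:
(A) link CRC errors — does not account for input drops flat
(B) ARP table overflow — input drops flat +; broadcast traffic up +; retransmits up + (by jitter up → retransmits up); CPU on switch high + (by jitter up → retransmits up → CPU on switch high); fragmentation needed ICMP +
(C) BGP route flap — input drops flat +; broadcast traffic up +; retransmits up +; CPU on switch high +; fragmentation needed ICMP -
(D) asymmetric routing — input drops flat +; broadcast traffic up +; retransmits up -; CPU on switch high +; fragmentation needed ICMP -
(E) NAT table exhaustion — input drops flat -; broadcast traffic up +; retransmits up +; CPU on switch high +; fragmentation needed ICMP -
Only (B) is consistent with every observation.

B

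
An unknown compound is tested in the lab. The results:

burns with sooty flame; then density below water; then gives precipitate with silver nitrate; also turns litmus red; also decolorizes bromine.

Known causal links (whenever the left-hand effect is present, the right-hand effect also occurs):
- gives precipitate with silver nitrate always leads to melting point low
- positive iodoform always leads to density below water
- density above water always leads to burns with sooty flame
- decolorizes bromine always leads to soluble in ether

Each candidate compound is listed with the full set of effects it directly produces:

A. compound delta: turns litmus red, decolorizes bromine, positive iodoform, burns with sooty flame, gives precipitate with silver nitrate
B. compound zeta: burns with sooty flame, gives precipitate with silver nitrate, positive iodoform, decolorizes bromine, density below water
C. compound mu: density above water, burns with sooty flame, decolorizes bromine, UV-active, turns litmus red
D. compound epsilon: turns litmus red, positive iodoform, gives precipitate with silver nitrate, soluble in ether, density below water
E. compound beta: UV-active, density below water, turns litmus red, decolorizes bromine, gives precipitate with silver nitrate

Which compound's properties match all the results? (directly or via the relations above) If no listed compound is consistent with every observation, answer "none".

A

Testing each hypothesis:
(A) compound delta — burns with sooty flame ✓; density below water ✓ (by positive iodoform → density below water); gives precipitate with silver nitrate ✓; turns litmus red ✓; decolorizes bromine ✓
(B) compound zeta — burns with sooty flame ✓; density below water ✓; gives precipitate with silver nitrate ✓; turns litmus red ✗; decolorizes bromine ✓
(C) compound mu — burns with sooty flame ✓; density below water ✗; gives precipitate with silver nitrate ✗; turns litmus red ✓; decolorizes bromine ✓
(D) compound epsilon — burns with sooty flame ✗; density below water ✓; gives precipitate with silver nitrate ✓; turns litmus red ✓; decolorizes bromine ✗
(E) compound beta — burns with sooty flame ✗; density below water ✓; gives precipitate with silver nitrate ✓; turns litmus red ✓; decolorizes bromine ✓
(A) alone accounts for all the evidence.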